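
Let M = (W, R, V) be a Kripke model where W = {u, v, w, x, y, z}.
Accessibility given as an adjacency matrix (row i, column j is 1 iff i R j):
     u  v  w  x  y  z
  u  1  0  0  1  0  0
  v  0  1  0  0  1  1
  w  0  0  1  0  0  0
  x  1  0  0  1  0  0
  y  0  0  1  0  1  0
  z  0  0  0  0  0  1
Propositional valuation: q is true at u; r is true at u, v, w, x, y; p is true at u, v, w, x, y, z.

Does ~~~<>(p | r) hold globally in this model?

No

Recall that <>ψ holds at a world iff ψ holds at some accessible world.
Let φ = ~~~<>(p | r). Evaluate φ at each world:
  u (successors {u, x}): φ is false.
  v (successors {v, y, z}): φ is false.
  w (successors {w}): φ is false.
  x (successors {u, x}): φ is false.
  y (successors {w, y}): φ is false.
  z (successors {z}): φ is false.
Detail at u (counterexample):
  At u: ~~<>(p | r) is true, so ~~~<>(p | r) is false.
    At u: ~<>(p | r) is false, so ~~<>(p | r) is true.
      At u: <>(p | r) is true, so ~<>(p | r) is false.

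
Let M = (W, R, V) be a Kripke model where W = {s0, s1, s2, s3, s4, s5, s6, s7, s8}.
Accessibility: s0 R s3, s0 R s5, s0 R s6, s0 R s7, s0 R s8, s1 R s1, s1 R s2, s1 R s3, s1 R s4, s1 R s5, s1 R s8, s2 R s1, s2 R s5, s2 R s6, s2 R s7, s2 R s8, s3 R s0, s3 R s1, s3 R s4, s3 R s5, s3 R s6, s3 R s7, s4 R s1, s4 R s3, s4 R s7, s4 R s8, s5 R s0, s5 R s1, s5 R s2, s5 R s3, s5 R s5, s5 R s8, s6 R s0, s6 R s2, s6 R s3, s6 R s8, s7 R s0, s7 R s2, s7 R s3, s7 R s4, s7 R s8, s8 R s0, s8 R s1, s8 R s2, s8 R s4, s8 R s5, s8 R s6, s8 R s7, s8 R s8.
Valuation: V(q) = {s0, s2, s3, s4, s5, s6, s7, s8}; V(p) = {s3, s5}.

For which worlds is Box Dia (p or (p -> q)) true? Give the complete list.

s0, s1, s2, s3, s4, s5, s6, s7, s8

Recall that Box ψ holds at a world iff ψ holds at every accessible world, and Dia ψ holds iff ψ holds at some accessible world.
Let φ = Box Dia (p or (p -> q)). Evaluate φ at each world:
  s0 (successors {s3, s5, s6, s7, s8}): φ is true.
  s1 (successors {s1, s2, s3, s4, s5, s8}): φ is true.
  s2 (successors {s1, s5, s6, s7, s8}): φ is true.
  s3 (successors {s0, s1, s4, s5, s6, s7}): φ is true.
  s4 (successors {s1, s3, s7, s8}): φ is true.
  s5 (successors {s0, s1, s2, s3, s5, s8}): φ is true.
  s6 (successors {s0, s2, s3, s8}): φ is true.
  s7 (successors {s0, s2, s3, s4, s8}): φ is true.
  s8 (successors {s0, s1, s2, s4, s5, s6, s7, s8}): φ is true.
For instance, at s4:
  At s4: Box Dia (p or (p -> q)) requires Dia (p or (p -> q)) at every successor {s1, s3, s7, s8}.
    At s1: Dia (p or (p -> q)) is true.
    At s3: Dia (p or (p -> q)) is true.
    At s7: Dia (p or (p -> q)) is true.
    At s8: Dia (p or (p -> q)) is true.
  So Box Dia (p or (p -> q)) is true at s4.
Satisfying worlds: {s0, s1, s2, s3, s4, s5, s6, s7, s8}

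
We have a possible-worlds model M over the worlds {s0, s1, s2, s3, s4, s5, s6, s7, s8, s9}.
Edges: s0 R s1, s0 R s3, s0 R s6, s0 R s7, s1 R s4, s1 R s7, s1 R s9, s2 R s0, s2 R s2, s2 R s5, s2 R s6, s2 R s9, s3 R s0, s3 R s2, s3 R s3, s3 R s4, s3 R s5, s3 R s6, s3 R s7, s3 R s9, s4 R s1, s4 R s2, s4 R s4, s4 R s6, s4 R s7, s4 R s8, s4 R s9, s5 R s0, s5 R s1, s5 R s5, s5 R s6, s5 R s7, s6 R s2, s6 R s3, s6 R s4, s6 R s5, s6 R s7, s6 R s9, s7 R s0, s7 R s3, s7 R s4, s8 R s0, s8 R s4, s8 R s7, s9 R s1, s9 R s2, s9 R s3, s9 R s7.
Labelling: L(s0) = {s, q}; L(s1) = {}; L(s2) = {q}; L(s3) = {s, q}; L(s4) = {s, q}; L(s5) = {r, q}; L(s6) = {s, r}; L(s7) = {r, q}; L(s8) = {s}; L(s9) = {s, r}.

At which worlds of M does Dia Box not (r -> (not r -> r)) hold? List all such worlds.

Recall that Box ψ holds at a world iff ψ holds at every accessible world, and Dia ψ holds iff ψ holds at some accessible world.
Let φ = Dia Box not (r -> (not r -> r)). Evaluate φ at each world:
  s0 (successors {s1, s3, s6, s7}): φ is false.
  s1 (successors {s4, s7, s9}): φ is false.
  s2 (successors {s0, s2, s5, s6, s9}): φ is false.
  s3 (successors {s0, s2, s3, s4, s5, s6, s7, s9}): φ is false.
  s4 (successors {s1, s2, s4, s6, s7, s8, s9}): φ is false.
  s5 (successors {s0, s1, s5, s6, s7}): φ is false.
  s6 (successors {s2, s3, s4, s5, s7, s9}): φ is false.
  s7 (successors {s0, s3, s4}): φ is false.
  s8 (successors {s0, s4, s7}): φ is false.
  s9 (successors {s1, s2, s3, s7}): φ is false.
For instance, at s6:
  At s6: Dia Box not (r -> (not r -> r)) requires Box not (r -> (not r -> r)) at some successor in {s2, s3, s4, s5, s7, s9}.
    At s2: Box not (r -> (not r -> r)) is false.
    At s3: Box not (r -> (not r -> r)) is false.
    At s4: Box not (r -> (not r -> r)) is false.
    At s5: Box not (r -> (not r -> r)) is false.
    At s7: Box not (r -> (not r -> r)) is false.
    At s9: Box not (r -> (not r -> r)) is false.
  So Dia Box not (r -> (not r -> r)) is false at s6.
Satisfying worlds: none.

none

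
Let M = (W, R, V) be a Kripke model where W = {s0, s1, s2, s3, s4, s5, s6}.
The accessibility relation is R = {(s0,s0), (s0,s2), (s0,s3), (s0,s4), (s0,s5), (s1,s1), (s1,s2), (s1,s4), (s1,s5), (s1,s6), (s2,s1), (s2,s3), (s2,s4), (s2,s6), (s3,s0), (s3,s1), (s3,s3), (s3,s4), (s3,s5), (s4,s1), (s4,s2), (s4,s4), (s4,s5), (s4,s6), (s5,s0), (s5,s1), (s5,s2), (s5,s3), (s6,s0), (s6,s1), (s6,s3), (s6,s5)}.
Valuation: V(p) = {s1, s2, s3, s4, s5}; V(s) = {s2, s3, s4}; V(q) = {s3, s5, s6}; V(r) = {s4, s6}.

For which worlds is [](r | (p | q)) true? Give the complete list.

s1, s2, s4

Let φ = [](r | (p | q)). Evaluate φ at each world:
  s0 (successors {s0, s2, s3, s4, s5}): φ is false.
  s1 (successors {s1, s2, s4, s5, s6}): φ is true.
  s2 (successors {s1, s3, s4, s6}): φ is true.
  s3 (successors {s0, s1, s3, s4, s5}): φ is false.
  s4 (successors {s1, s2, s4, s5, s6}): φ is true.
  s5 (successors {s0, s1, s2, s3}): φ is false.
  s6 (successors {s0, s1, s3, s5}): φ is false.
For instance, at s0:
  At s0: [](r | (p | q)) requires r | (p | q) at every successor {s0, s2, s3, s4, s5}.
    r | (p | q) fails at s0, so [](r | (p | q)) is false at s0.
Satisfying worlds: {s1, s2, s4}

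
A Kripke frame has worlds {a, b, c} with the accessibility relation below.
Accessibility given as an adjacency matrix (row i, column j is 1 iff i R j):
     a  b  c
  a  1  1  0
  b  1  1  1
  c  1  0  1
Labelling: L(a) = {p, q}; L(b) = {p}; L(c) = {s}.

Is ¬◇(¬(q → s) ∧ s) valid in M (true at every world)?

Recall that ◇ψ holds at a world iff ψ holds at some accessible world.
Let φ = ¬◇(¬(q → s) ∧ s). Evaluate φ at each world:
  a (successors {a, b}): φ is true.
  b (successors {a, b, c}): φ is true.
  c (successors {a, c}): φ is true.
For instance, at b:
  At b: ◇(¬(q → s) ∧ s) is false, so ¬◇(¬(q → s) ∧ s) is true.
    At b: ◇(¬(q → s) ∧ s) requires ¬(q → s) ∧ s at some successor in {a, b, c}.
      At a: ¬(q → s) ∧ s is false.
      At b: ¬(q → s) ∧ s is false.
      At c: ¬(q → s) ∧ s is false.
    So ◇(¬(q → s) ∧ s) is false at b.

Yes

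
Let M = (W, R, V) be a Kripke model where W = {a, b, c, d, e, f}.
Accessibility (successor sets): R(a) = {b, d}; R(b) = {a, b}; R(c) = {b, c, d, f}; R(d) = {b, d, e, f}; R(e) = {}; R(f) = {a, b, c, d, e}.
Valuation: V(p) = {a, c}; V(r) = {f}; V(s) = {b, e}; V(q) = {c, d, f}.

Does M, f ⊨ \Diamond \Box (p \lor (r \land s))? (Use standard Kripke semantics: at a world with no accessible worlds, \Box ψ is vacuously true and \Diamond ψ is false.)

At f: \Diamond \Box (p \lor (r \land s)) requires \Box (p \lor (r \land s)) at some successor in {a, b, c, d, e}.
  \Box (p \lor (r \land s)) holds at e, so \Diamond \Box (p \lor (r \land s)) is true at f.
    At e: no accessible worlds, so \Box (p \lor (r \land s)) holds vacuously.

Yes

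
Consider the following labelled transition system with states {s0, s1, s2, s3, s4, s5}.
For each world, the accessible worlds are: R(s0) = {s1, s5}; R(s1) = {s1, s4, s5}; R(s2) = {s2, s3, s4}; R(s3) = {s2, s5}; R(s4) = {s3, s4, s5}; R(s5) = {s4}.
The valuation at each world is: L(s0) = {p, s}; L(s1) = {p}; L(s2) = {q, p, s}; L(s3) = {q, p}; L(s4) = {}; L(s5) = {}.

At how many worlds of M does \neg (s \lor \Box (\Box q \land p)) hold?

Let φ = \neg (s \lor \Box (\Box q \land p)). Evaluate φ at each world:
  s0 (successors {s1, s5}): φ is false.
  s1 (successors {s1, s4, s5}): φ is true.
  s2 (successors {s2, s3, s4}): φ is false.
  s3 (successors {s2, s5}): φ is true.
  s4 (successors {s3, s4, s5}): φ is true.
  s5 (successors {s4}): φ is true.
For instance, at s1:
  At s1: s \lor \Box (\Box q \land p) is false, so \neg (s \lor \Box (\Box q \land p)) is true.
    At s1: s is false, \Box (\Box q \land p) is false, so s \lor \Box (\Box q \land p) is false.
      At s1: \Box (\Box q \land p) requires \Box q \land p at every successor {s1, s4, s5}.
        \Box q \land p fails at s1, so \Box (\Box q \land p) is false at s1.
Satisfying worlds: {s1, s3, s4, s5}

4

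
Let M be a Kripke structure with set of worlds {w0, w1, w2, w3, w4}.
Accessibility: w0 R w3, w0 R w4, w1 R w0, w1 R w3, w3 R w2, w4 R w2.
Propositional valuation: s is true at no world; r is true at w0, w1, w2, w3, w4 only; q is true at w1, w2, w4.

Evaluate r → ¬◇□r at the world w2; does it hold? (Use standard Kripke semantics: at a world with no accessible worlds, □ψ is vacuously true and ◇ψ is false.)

Yes

At w2: r is true, ¬◇□r is true, so r → ¬◇□r is true.
  At w2: ◇□r is false, so ¬◇□r is true.
    At w2: no accessible worlds, so ◇□r is false.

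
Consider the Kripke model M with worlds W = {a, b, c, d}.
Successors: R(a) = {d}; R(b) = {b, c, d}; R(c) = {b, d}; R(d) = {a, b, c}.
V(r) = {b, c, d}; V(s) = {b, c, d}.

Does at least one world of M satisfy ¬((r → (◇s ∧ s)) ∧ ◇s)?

No

Let φ = ¬((r → (◇s ∧ s)) ∧ ◇s). Evaluate φ at each world:
  a (successors {d}): φ is false.
  b (successors {b, c, d}): φ is false.
  c (successors {b, d}): φ is false.
  d (successors {a, b, c}): φ is false.
For instance, at b:
  At b: (r → (◇s ∧ s)) ∧ ◇s is true, so ¬((r → (◇s ∧ s)) ∧ ◇s) is false.
    At b: r → (◇s ∧ s) is true, ◇s is true, so (r → (◇s ∧ s)) ∧ ◇s is true.
      At b: r is true, ◇s ∧ s is true, so r → (◇s ∧ s) is true.
      At b: ◇s requires s at some successor in {b, c, d}.
        s holds at b, so ◇s is true at b.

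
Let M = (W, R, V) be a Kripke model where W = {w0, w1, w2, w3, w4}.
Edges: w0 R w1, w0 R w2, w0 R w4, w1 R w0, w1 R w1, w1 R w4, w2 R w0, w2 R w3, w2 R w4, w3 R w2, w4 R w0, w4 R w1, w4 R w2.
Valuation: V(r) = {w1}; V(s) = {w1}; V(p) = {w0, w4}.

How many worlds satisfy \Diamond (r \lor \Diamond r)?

4

Recall that \Diamond ψ holds at a world iff ψ holds at some accessible world.
Let φ = \Diamond (r \lor \Diamond r). Evaluate φ at each world:
  w0 (successors {w1, w2, w4}): φ is true.
  w1 (successors {w0, w1, w4}): φ is true.
  w2 (successors {w0, w3, w4}): φ is true.
  w3 (successors {w2}): φ is false.
  w4 (successors {w0, w1, w2}): φ is true.
For instance, at w4:
  At w4: \Diamond (r \lor \Diamond r) requires r \lor \Diamond r at some successor in {w0, w1, w2}.
    r \lor \Diamond r holds at w0, so \Diamond (r \lor \Diamond r) is true at w4.
      At w0: r is false, \Diamond r is true, so r \lor \Diamond r is true.
Satisfying worlds: {w0, w1, w2, w4}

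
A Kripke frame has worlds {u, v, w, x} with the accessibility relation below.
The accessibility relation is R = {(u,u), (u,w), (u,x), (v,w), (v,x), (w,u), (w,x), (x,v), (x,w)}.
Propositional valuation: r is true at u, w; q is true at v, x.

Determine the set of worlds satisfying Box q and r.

Let φ = Box q and r. Evaluate φ at each world:
  u (successors {u, w, x}): φ is false.
  v (successors {w, x}): φ is false.
  w (successors {u, x}): φ is false.
  x (successors {v, w}): φ is false.
For instance, at v:
  At v: Box q is false, r is false, so Box q and r is false.
    At v: Box q requires q at every successor {w, x}.
      q fails at w, so Box q is false at v.
Satisfying worlds: none.

none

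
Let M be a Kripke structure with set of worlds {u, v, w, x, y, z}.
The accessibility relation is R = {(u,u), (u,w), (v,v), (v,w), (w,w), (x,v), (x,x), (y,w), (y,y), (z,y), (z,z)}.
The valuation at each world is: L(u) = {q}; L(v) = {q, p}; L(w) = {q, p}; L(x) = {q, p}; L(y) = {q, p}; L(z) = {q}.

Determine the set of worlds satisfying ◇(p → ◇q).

Let φ = ◇(p → ◇q). Evaluate φ at each world:
  u (successors {u, w}): φ is true.
  v (successors {v, w}): φ is true.
  w (successors {w}): φ is true.
  x (successors {v, x}): φ is true.
  y (successors {w, y}): φ is true.
  z (successors {y, z}): φ is true.
For instance, at u:
  At u: ◇(p → ◇q) requires p → ◇q at some successor in {u, w}.
    p → ◇q holds at u, so ◇(p → ◇q) is true at u.
      At u: p is false, ◇q is true, so p → ◇q is true.
Satisfying worlds: {u, v, w, x, y, z}

u, v, w, x, y, z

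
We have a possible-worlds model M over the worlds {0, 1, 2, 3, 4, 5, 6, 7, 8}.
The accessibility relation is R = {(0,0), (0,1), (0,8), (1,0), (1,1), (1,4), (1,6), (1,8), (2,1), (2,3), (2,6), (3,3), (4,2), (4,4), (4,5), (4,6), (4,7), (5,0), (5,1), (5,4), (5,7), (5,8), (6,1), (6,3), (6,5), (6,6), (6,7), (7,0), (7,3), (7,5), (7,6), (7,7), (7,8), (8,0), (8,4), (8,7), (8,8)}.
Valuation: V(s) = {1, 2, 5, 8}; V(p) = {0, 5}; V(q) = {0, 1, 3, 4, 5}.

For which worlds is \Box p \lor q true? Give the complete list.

Let φ = \Box p \lor q. Evaluate φ at each world:
  0 (successors {0, 1, 8}): φ is true.
  1 (successors {0, 1, 4, 6, 8}): φ is true.
  2 (successors {1, 3, 6}): φ is false.
  3 (successors {3}): φ is true.
  4 (successors {2, 4, 5, 6, 7}): φ is true.
  5 (successors {0, 1, 4, 7, 8}): φ is true.
  6 (successors {1, 3, 5, 6, 7}): φ is false.
  7 (successors {0, 3, 5, 6, 7, 8}): φ is false.
  8 (successors {0, 4, 7, 8}): φ is false.
For instance, at 6:
  At 6: \Box p is false, q is false, so \Box p \lor q is false.
    At 6: \Box p requires p at every successor {1, 3, 5, 6, 7}.
      p fails at 1, so \Box p is false at 6.
Satisfying worlds: {0, 1, 3, 4, 5}

0, 1, 3, 4, 5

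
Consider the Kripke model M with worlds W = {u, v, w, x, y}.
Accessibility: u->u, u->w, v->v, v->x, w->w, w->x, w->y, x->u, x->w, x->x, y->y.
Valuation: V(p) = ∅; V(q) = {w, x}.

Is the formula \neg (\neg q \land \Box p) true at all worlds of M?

Recall that \Box ψ holds at a world iff ψ holds at every accessible world, and \Diamond ψ holds iff ψ holds at some accessible world.
Let φ = \neg (\neg q \land \Box p). Evaluate φ at each world:
  u (successors {u, w}): φ is true.
  v (successors {v, x}): φ is true.
  w (successors {w, x, y}): φ is true.
  x (successors {u, w, x}): φ is true.
  y (successors {y}): φ is true.
For instance, at w:
  At w: \neg q \land \Box p is false, so \neg (\neg q \land \Box p) is true.
    At w: \neg q is false, \Box p is false, so \neg q \land \Box p is false.
      At w: \Box p requires p at every successor {w, x, y}.
        p fails at w, so \Box p is false at w.

Yes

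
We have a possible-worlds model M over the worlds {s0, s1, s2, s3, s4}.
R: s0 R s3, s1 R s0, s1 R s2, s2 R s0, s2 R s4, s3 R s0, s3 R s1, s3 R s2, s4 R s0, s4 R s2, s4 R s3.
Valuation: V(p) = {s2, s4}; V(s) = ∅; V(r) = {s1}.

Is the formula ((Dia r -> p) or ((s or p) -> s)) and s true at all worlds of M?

No

Recall that Dia ψ holds at a world iff ψ holds at some accessible world.
Let φ = ((Dia r -> p) or ((s or p) -> s)) and s. Evaluate φ at each world:
  s0 (successors {s3}): φ is false.
  s1 (successors {s0, s2}): φ is false.
  s2 (successors {s0, s4}): φ is false.
  s3 (successors {s0, s1, s2}): φ is false.
  s4 (successors {s0, s2, s3}): φ is false.
Detail at s0 (counterexample):
  At s0: (Dia r -> p) or ((s or p) -> s) is true, s is false, so ((Dia r -> p) or ((s or p) -> s)) and s is false.
    At s0: Dia r -> p is true, (s or p) -> s is true, so (Dia r -> p) or ((s or p) -> s) is true.
      At s0: Dia r is false, p is false, so Dia r -> p is true.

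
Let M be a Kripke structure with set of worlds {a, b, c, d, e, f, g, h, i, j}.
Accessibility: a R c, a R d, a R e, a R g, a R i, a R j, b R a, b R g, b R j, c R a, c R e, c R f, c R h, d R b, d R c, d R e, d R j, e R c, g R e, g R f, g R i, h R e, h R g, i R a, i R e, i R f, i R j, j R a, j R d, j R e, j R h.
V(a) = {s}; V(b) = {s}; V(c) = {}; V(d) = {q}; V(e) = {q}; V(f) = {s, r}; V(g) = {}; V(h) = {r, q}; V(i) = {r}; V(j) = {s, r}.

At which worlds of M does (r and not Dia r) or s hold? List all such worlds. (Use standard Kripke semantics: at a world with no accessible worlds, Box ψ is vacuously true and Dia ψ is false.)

Let φ = (r and not Dia r) or s. Evaluate φ at each world:
  a (successors {c, d, e, g, i, j}): φ is true.
  b (successors {a, g, j}): φ is true.
  c (successors {a, e, f, h}): φ is false.
  d (successors {b, c, e, j}): φ is false.
  e (successors {c}): φ is false.
  f (successors ∅): φ is true.
  g (successors {e, f, i}): φ is false.
  h (successors {e, g}): φ is true.
  i (successors {a, e, f, j}): φ is false.
  j (successors {a, d, e, h}): φ is true.
For instance, at i:
  At i: r and not Dia r is false, s is false, so (r and not Dia r) or s is false.
    At i: r is true, not Dia r is false, so r and not Dia r is false.
      At i: Dia r is true, so not Dia r is false.
Satisfying worlds: {a, b, f, h, j}

a, b, f, h, j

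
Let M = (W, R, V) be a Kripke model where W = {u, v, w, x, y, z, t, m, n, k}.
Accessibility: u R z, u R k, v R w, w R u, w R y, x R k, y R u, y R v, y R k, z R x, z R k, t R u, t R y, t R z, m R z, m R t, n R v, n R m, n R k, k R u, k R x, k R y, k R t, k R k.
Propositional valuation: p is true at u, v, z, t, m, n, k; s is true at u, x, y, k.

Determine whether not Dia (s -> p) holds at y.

No

At y: Dia (s -> p) is true, so not Dia (s -> p) is false.
  At y: Dia (s -> p) requires s -> p at some successor in {u, v, k}.
    s -> p holds at u, so Dia (s -> p) is true at y.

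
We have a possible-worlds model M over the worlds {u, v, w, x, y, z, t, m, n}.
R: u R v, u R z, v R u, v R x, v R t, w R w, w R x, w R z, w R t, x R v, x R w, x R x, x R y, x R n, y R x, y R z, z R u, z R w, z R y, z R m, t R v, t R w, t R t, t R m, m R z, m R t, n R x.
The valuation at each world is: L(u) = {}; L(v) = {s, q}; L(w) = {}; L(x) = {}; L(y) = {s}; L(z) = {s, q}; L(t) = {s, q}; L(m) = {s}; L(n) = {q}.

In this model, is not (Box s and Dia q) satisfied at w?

At w: Box s and Dia q is false, so not (Box s and Dia q) is true.
  At w: Box s is false, Dia q is true, so Box s and Dia q is false.
    At w: Box s requires s at every successor {w, x, z, t}.
      s fails at w, so Box s is false at w.
    At w: Dia q requires q at some successor in {w, x, z, t}.
      q holds at z, so Dia q is true at w.

Yes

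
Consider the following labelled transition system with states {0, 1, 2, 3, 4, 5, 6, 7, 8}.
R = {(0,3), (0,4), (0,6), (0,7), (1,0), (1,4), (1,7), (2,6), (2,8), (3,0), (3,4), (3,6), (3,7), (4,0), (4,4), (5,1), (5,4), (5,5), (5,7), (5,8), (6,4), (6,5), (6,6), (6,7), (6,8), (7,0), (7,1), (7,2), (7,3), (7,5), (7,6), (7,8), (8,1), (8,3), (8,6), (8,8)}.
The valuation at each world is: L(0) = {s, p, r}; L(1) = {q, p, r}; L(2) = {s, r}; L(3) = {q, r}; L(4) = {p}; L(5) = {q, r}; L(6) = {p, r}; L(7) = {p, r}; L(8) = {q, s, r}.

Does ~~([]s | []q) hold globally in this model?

Let φ = ~~([]s | []q). Evaluate φ at each world:
  0 (successors {3, 4, 6, 7}): φ is false.
  1 (successors {0, 4, 7}): φ is false.
  2 (successors {6, 8}): φ is false.
  3 (successors {0, 4, 6, 7}): φ is false.
  4 (successors {0, 4}): φ is false.
  5 (successors {1, 4, 5, 7, 8}): φ is false.
  6 (successors {4, 5, 6, 7, 8}): φ is false.
  7 (successors {0, 1, 2, 3, 5, 6, 8}): φ is false.
  8 (successors {1, 3, 6, 8}): φ is false.
Detail at 0 (counterexample):
  At 0: ~([]s | []q) is true, so ~~([]s | []q) is false.
    At 0: []s | []q is false, so ~([]s | []q) is true.
      At 0: []s is false, []q is false, so []s | []q is false.

No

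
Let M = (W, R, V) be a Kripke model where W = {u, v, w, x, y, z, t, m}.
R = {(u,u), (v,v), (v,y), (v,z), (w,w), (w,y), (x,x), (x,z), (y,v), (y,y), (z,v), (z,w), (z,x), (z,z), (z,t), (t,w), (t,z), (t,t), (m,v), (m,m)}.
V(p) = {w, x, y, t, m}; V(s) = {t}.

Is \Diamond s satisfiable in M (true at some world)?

Recall that \Diamond ψ holds at a world iff ψ holds at some accessible world.
Let φ = \Diamond s. Evaluate φ at each world:
  u (successors {u}): φ is false.
  v (successors {v, y, z}): φ is false.
  w (successors {w, y}): φ is false.
  x (successors {x, z}): φ is false.
  y (successors {v, y}): φ is false.
  z (successors {v, w, x, z, t}): φ is true.
  t (successors {w, z, t}): φ is true.
  m (successors {v, m}): φ is false.
Detail at z (witness):
  At z: \Diamond s requires s at some successor in {v, w, x, z, t}.
    s holds at t, so \Diamond s is true at z.

Yes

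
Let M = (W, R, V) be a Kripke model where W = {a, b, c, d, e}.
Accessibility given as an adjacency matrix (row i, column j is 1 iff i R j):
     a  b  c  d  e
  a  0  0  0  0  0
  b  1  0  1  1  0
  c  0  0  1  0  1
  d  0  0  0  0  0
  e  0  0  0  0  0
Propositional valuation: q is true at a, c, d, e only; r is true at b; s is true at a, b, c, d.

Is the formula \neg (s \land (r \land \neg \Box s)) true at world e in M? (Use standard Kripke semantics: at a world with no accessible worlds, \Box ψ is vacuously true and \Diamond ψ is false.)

Yes

At e: s \land (r \land \neg \Box s) is false, so \neg (s \land (r \land \neg \Box s)) is true.
  At e: s is false, r \land \neg \Box s is false, so s \land (r \land \neg \Box s) is false.
    At e: r is false, \neg \Box s is false, so r \land \neg \Box s is false.
      At e: \Box s is true, so \neg \Box s is false.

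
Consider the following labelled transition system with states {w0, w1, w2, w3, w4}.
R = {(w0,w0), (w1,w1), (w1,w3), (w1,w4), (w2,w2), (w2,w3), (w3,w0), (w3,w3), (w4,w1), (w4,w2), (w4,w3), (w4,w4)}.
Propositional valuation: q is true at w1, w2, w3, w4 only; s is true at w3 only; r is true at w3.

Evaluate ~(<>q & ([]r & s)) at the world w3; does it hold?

Yes

Recall that []ψ holds at a world iff ψ holds at every accessible world, and <>ψ holds iff ψ holds at some accessible world.
At w3: <>q & ([]r & s) is false, so ~(<>q & ([]r & s)) is true.
  At w3: <>q is true, []r & s is false, so <>q & ([]r & s) is false.
    At w3: <>q requires q at some successor in {w0, w3}.
      q holds at w3, so <>q is true at w3.
    At w3: []r is false, s is true, so []r & s is false.
      At w3: []r requires r at every successor {w0, w3}.
        r fails at w0, so []r is false at w3.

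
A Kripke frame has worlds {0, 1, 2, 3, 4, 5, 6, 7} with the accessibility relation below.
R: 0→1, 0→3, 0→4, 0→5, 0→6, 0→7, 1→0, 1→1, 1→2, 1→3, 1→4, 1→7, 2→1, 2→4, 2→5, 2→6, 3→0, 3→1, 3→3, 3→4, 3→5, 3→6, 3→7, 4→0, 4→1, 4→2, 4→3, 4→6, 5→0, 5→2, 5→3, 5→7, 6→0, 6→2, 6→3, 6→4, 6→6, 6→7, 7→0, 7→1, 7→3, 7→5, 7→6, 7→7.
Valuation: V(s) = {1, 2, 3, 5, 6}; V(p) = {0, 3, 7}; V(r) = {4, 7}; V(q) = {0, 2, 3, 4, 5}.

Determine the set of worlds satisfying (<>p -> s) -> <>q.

0, 1, 2, 3, 4, 5, 6, 7

Let φ = (<>p -> s) -> <>q. Evaluate φ at each world:
  0 (successors {1, 3, 4, 5, 6, 7}): φ is true.
  1 (successors {0, 1, 2, 3, 4, 7}): φ is true.
  2 (successors {1, 4, 5, 6}): φ is true.
  3 (successors {0, 1, 3, 4, 5, 6, 7}): φ is true.
  4 (successors {0, 1, 2, 3, 6}): φ is true.
  5 (successors {0, 2, 3, 7}): φ is true.
  6 (successors {0, 2, 3, 4, 6, 7}): φ is true.
  7 (successors {0, 1, 3, 5, 6, 7}): φ is true.
For instance, at 1:
  At 1: <>p -> s is true, <>q is true, so (<>p -> s) -> <>q is true.
    At 1: <>p is true, s is true, so <>p -> s is true.
      At 1: <>p requires p at some successor in {0, 1, 2, 3, 4, 7}.
        p holds at 0, so <>p is true at 1.
    At 1: <>q requires q at some successor in {0, 1, 2, 3, 4, 7}.
      q holds at 0, so <>q is true at 1.
Satisfying worlds: {0, 1, 2, 3, 4, 5, 6, 7}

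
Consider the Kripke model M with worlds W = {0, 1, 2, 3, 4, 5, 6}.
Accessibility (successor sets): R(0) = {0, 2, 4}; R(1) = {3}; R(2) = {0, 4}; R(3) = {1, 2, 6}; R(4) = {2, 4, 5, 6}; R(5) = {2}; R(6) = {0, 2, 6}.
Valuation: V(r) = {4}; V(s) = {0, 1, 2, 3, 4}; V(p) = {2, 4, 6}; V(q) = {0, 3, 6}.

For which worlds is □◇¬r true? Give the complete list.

Recall that □ψ holds at a world iff ψ holds at every accessible world, and ◇ψ holds iff ψ holds at some accessible world.
Let φ = □◇¬r. Evaluate φ at each world:
  0 (successors {0, 2, 4}): φ is true.
  1 (successors {3}): φ is true.
  2 (successors {0, 4}): φ is true.
  3 (successors {1, 2, 6}): φ is true.
  4 (successors {2, 4, 5, 6}): φ is true.
  5 (successors {2}): φ is true.
  6 (successors {0, 2, 6}): φ is true.
For instance, at 3:
  At 3: □◇¬r requires ◇¬r at every successor {1, 2, 6}.
      At 1: ◇¬r requires ¬r at some successor in {3}.
        ¬r holds at 3, so ◇¬r is true at 1.
      At 2: ◇¬r requires ¬r at some successor in {0, 4}.
        ¬r holds at 0, so ◇¬r is true at 2.
      At 6: ◇¬r requires ¬r at some successor in {0, 2, 6}.
        ¬r holds at 0, so ◇¬r is true at 6.
  So □◇¬r is true at 3.
Satisfying worlds: {0, 1, 2, 3, 4, 5, 6}

0, 1, 2, 3, 4, 5, 6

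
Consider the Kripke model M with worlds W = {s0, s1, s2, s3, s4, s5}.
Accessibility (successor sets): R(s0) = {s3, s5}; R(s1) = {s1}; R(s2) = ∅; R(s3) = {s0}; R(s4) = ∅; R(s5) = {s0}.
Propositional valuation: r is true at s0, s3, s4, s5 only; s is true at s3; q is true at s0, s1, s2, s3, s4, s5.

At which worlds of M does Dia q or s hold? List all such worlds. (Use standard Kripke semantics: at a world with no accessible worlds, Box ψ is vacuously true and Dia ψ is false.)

s0, s1, s3, s5

Let φ = Dia q or s. Evaluate φ at each world:
  s0 (successors {s3, s5}): φ is true.
  s1 (successors {s1}): φ is true.
  s2 (successors ∅): φ is false.
  s3 (successors {s0}): φ is true.
  s4 (successors ∅): φ is false.
  s5 (successors {s0}): φ is true.
For instance, at s0:
  At s0: Dia q is true, s is false, so Dia q or s is true.
    At s0: Dia q requires q at some successor in {s3, s5}.
      q holds at s3, so Dia q is true at s0.
Satisfying worlds: {s0, s1, s3, s5}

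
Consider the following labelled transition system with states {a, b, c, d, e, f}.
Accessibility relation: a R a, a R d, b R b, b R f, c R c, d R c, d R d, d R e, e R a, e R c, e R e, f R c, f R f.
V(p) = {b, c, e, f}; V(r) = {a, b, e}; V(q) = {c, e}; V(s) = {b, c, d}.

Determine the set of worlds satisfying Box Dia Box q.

c, d, f

Recall that Box ψ holds at a world iff ψ holds at every accessible world, and Dia ψ holds iff ψ holds at some accessible world.
Let φ = Box Dia Box q. Evaluate φ at each world:
  a (successors {a, d}): φ is false.
  b (successors {b, f}): φ is false.
  c (successors {c}): φ is true.
  d (successors {c, d, e}): φ is true.
  e (successors {a, c, e}): φ is false.
  f (successors {c, f}): φ is true.
For instance, at d:
  At d: Box Dia Box q requires Dia Box q at every successor {c, d, e}.
      At c: Dia Box q requires Box q at some successor in {c}.
        Box q holds at c, so Dia Box q is true at c.
      At d: Dia Box q requires Box q at some successor in {c, d, e}.
        Box q holds at c, so Dia Box q is true at d.
      At e: Dia Box q requires Box q at some successor in {a, c, e}.
        Box q holds at c, so Dia Box q is true at e.
  So Box Dia Box q is true at d.
Satisfying worlds: {c, d, f}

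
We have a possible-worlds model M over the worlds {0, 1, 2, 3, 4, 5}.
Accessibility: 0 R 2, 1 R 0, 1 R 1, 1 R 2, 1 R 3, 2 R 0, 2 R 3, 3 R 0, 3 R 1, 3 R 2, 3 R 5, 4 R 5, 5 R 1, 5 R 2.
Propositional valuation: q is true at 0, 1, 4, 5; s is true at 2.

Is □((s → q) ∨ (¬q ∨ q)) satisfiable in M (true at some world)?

Recall that □ψ holds at a world iff ψ holds at every accessible world, and ◇ψ holds iff ψ holds at some accessible world.
Let φ = □((s → q) ∨ (¬q ∨ q)). Evaluate φ at each world:
  0 (successors {2}): φ is true.
  1 (successors {0, 1, 2, 3}): φ is true.
  2 (successors {0, 3}): φ is true.
  3 (successors {0, 1, 2, 5}): φ is true.
  4 (successors {5}): φ is true.
  5 (successors {1, 2}): φ is true.
Detail at 0 (witness):
  At 0: □((s → q) ∨ (¬q ∨ q)) requires (s → q) ∨ (¬q ∨ q) at every successor {2}.
    At 2: (s → q) ∨ (¬q ∨ q) is true.
  So □((s → q) ∨ (¬q ∨ q)) is true at 0.

Yes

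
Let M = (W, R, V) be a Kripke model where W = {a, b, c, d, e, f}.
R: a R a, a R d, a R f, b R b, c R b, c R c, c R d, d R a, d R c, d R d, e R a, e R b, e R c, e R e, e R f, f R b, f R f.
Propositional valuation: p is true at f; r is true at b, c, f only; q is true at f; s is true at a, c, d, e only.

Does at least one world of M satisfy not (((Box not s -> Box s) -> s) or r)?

No

Let φ = not (((Box not s -> Box s) -> s) or r). Evaluate φ at each world:
  a (successors {a, d, f}): φ is false.
  b (successors {b}): φ is false.
  c (successors {b, c, d}): φ is false.
  d (successors {a, c, d}): φ is false.
  e (successors {a, b, c, e, f}): φ is false.
  f (successors {b, f}): φ is false.
For instance, at d:
  At d: ((Box not s -> Box s) -> s) or r is true, so not (((Box not s -> Box s) -> s) or r) is false.
    At d: (Box not s -> Box s) -> s is true, r is false, so ((Box not s -> Box s) -> s) or r is true.
      At d: Box not s -> Box s is true, s is true, so (Box not s -> Box s) -> s is true.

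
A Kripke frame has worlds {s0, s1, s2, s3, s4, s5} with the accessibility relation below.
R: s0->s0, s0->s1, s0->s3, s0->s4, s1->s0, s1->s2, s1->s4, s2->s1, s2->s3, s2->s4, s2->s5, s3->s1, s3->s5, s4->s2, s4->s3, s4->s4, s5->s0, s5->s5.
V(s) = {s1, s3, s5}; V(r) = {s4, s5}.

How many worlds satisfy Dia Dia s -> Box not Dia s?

Let φ = Dia Dia s -> Box not Dia s. Evaluate φ at each world:
  s0 (successors {s0, s1, s3, s4}): φ is false.
  s1 (successors {s0, s2, s4}): φ is false.
  s2 (successors {s1, s3, s4, s5}): φ is false.
  s3 (successors {s1, s5}): φ is false.
  s4 (successors {s2, s3, s4}): φ is false.
  s5 (successors {s0, s5}): φ is false.
For instance, at s5:
  At s5: Dia Dia s is true, Box not Dia s is false, so Dia Dia s -> Box not Dia s is false.
    At s5: Dia Dia s requires Dia s at some successor in {s0, s5}.
      Dia s holds at s0, so Dia Dia s is true at s5.
    At s5: Box not Dia s requires not Dia s at every successor {s0, s5}.
      not Dia s fails at s0, so Box not Dia s is false at s5.
Satisfying worlds: none.

0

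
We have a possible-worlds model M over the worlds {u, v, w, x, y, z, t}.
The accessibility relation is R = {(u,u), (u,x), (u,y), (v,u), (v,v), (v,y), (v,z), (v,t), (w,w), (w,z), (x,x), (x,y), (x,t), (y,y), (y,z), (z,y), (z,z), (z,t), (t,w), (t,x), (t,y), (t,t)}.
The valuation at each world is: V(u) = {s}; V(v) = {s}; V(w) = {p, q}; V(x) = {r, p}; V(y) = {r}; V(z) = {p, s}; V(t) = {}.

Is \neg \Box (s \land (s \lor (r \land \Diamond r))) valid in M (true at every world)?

Let φ = \neg \Box (s \land (s \lor (r \land \Diamond r))). Evaluate φ at each world:
  u (successors {u, x, y}): φ is true.
  v (successors {u, v, y, z, t}): φ is true.
  w (successors {w, z}): φ is true.
  x (successors {x, y, t}): φ is true.
  y (successors {y, z}): φ is true.
  z (successors {y, z, t}): φ is true.
  t (successors {w, x, y, t}): φ is true.
For instance, at w:
  At w: \Box (s \land (s \lor (r \land \Diamond r))) is false, so \neg \Box (s \land (s \lor (r \land \Diamond r))) is true.
    At w: \Box (s \land (s \lor (r \land \Diamond r))) requires s \land (s \lor (r \land \Diamond r)) at every successor {w, z}.
      s \land (s \lor (r \land \Diamond r)) fails at w, so \Box (s \land (s \lor (r \land \Diamond r))) is false at w.

Yes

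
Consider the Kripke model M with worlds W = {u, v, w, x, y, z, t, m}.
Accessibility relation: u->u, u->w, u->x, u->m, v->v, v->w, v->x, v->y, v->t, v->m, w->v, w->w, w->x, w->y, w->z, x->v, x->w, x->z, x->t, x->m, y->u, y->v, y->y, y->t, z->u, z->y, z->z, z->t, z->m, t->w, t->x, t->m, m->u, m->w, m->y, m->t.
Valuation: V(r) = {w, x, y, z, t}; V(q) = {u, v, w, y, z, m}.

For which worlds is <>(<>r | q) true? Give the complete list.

u, v, w, x, y, z, t, m

Recall that <>ψ holds at a world iff ψ holds at some accessible world.
Let φ = <>(<>r | q). Evaluate φ at each world:
  u (successors {u, w, x, m}): φ is true.
  v (successors {v, w, x, y, t, m}): φ is true.
  w (successors {v, w, x, y, z}): φ is true.
  x (successors {v, w, z, t, m}): φ is true.
  y (successors {u, v, y, t}): φ is true.
  z (successors {u, y, z, t, m}): φ is true.
  t (successors {w, x, m}): φ is true.
  m (successors {u, w, y, t}): φ is true.
For instance, at m:
  At m: <>(<>r | q) requires <>r | q at some successor in {u, w, y, t}.
    <>r | q holds at u, so <>(<>r | q) is true at m.
      At u: <>r is true, q is true, so <>r | q is true.
Satisfying worlds: {u, v, w, x, y, z, t, m}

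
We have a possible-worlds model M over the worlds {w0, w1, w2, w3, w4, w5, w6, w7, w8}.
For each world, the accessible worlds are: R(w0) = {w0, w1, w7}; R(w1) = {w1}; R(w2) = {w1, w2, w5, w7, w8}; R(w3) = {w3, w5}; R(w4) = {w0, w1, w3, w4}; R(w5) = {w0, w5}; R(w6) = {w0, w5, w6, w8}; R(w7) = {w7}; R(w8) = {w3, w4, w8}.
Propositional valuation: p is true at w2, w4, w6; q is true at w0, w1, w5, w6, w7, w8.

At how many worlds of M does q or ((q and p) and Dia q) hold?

Let φ = q or ((q and p) and Dia q). Evaluate φ at each world:
  w0 (successors {w0, w1, w7}): φ is true.
  w1 (successors {w1}): φ is true.
  w2 (successors {w1, w2, w5, w7, w8}): φ is false.
  w3 (successors {w3, w5}): φ is false.
  w4 (successors {w0, w1, w3, w4}): φ is false.
  w5 (successors {w0, w5}): φ is true.
  w6 (successors {w0, w5, w6, w8}): φ is true.
  w7 (successors {w7}): φ is true.
  w8 (successors {w3, w4, w8}): φ is true.
For instance, at w1:
  At w1: q is true, (q and p) and Dia q is false, so q or ((q and p) and Dia q) is true.
    At w1: q and p is false, Dia q is true, so (q and p) and Dia q is false.
      At w1: Dia q requires q at some successor in {w1}.
        q holds at w1, so Dia q is true at w1.
Satisfying worlds: {w0, w1, w5, w6, w7, w8}

6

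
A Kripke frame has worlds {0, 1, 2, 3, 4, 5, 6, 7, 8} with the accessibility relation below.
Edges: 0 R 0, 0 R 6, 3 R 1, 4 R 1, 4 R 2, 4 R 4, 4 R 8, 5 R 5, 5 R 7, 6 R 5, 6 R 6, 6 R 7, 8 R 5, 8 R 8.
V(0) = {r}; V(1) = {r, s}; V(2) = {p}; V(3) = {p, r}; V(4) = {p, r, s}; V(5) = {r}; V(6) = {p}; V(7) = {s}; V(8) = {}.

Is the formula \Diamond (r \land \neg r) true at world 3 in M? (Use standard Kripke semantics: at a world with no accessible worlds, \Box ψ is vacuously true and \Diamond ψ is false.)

No

At 3: \Diamond (r \land \neg r) requires r \land \neg r at some successor in {1}.
  At 1: r \land \neg r is false.
So \Diamond (r \land \neg r) is false at 3.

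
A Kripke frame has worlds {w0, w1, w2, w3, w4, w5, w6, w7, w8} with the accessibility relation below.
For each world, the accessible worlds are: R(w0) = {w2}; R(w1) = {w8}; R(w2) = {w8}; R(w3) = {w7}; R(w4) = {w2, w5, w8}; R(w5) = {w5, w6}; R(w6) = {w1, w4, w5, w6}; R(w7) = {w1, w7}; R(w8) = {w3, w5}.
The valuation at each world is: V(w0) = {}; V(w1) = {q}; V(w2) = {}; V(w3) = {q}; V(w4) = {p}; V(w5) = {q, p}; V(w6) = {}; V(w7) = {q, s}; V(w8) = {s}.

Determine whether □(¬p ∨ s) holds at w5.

No

At w5: □(¬p ∨ s) requires ¬p ∨ s at every successor {w5, w6}.
  ¬p ∨ s fails at w5, so □(¬p ∨ s) is false at w5.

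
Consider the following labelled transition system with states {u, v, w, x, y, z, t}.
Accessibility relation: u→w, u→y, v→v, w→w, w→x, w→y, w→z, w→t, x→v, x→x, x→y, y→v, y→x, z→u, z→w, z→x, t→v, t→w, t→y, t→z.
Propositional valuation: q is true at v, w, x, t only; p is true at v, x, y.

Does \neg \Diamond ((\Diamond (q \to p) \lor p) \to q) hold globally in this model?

No

Recall that \Diamond ψ holds at a world iff ψ holds at some accessible world.
Let φ = \neg \Diamond ((\Diamond (q \to p) \lor p) \to q). Evaluate φ at each world:
  u (successors {w, y}): φ is false.
  v (successors {v}): φ is false.
  w (successors {w, x, y, z, t}): φ is false.
  x (successors {v, x, y}): φ is false.
  y (successors {v, x}): φ is false.
  z (successors {u, w, x}): φ is false.
  t (successors {v, w, y, z}): φ is false.
Detail at u (counterexample):
  At u: \Diamond ((\Diamond (q \to p) \lor p) \to q) is true, so \neg \Diamond ((\Diamond (q \to p) \lor p) \to q) is false.
    At u: \Diamond ((\Diamond (q \to p) \lor p) \to q) requires (\Diamond (q \to p) \lor p) \to q at some successor in {w, y}.
      (\Diamond (q \to p) \lor p) \to q holds at w, so \Diamond ((\Diamond (q \to p) \lor p) \to q) is true at u.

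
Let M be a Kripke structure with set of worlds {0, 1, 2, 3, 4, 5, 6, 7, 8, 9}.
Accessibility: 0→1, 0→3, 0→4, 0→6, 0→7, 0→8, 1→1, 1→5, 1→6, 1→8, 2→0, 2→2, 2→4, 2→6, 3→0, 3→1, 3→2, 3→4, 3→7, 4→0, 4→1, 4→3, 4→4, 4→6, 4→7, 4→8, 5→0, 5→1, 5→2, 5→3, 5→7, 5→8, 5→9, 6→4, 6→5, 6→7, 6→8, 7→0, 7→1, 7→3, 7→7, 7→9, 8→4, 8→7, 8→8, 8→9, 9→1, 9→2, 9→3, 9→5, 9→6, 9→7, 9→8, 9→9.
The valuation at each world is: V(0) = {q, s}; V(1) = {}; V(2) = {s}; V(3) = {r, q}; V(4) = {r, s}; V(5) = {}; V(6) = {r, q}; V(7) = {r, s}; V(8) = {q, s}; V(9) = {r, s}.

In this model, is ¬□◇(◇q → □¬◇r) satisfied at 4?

Yes

At 4: □◇(◇q → □¬◇r) is false, so ¬□◇(◇q → □¬◇r) is true.
  At 4: □◇(◇q → □¬◇r) requires ◇(◇q → □¬◇r) at every successor {0, 1, 3, 4, 6, 7, 8}.
    ◇(◇q → □¬◇r) fails at 0, so □◇(◇q → □¬◇r) is false at 4.
      At 0: ◇(◇q → □¬◇r) requires ◇q → □¬◇r at some successor in {1, 3, 4, 6, 7, 8}.
        At 1: ◇q → □¬◇r is false.
        At 3: ◇q → □¬◇r is false.
        At 4: ◇q → □¬◇r is false.
        At 6: ◇q → □¬◇r is false.
        At 7: ◇q → □¬◇r is false.
        At 8: ◇q → □¬◇r is false.
      So ◇(◇q → □¬◇r) is false at 0.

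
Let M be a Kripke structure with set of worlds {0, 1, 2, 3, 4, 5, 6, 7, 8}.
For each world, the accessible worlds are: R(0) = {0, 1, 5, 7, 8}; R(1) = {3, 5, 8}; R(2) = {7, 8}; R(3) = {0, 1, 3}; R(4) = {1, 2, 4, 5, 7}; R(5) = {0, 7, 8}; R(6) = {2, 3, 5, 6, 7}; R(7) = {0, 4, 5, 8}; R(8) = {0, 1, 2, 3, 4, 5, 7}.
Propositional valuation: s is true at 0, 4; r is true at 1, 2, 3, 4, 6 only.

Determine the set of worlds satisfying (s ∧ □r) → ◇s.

0, 1, 2, 3, 4, 5, 6, 7, 8

Let φ = (s ∧ □r) → ◇s. Evaluate φ at each world:
  0 (successors {0, 1, 5, 7, 8}): φ is true.
  1 (successors {3, 5, 8}): φ is true.
  2 (successors {7, 8}): φ is true.
  3 (successors {0, 1, 3}): φ is true.
  4 (successors {1, 2, 4, 5, 7}): φ is true.
  5 (successors {0, 7, 8}): φ is true.
  6 (successors {2, 3, 5, 6, 7}): φ is true.
  7 (successors {0, 4, 5, 8}): φ is true.
  8 (successors {0, 1, 2, 3, 4, 5, 7}): φ is true.
For instance, at 2:
  At 2: s ∧ □r is false, ◇s is false, so (s ∧ □r) → ◇s is true.
    At 2: s is false, □r is false, so s ∧ □r is false.
      At 2: □r requires r at every successor {7, 8}.
        r fails at 7, so □r is false at 2.
    At 2: ◇s requires s at some successor in {7, 8}.
      At 7: s is false.
      At 8: s is false.
    So ◇s is false at 2.
Satisfying worlds: {0, 1, 2, 3, 4, 5, 6, 7, 8}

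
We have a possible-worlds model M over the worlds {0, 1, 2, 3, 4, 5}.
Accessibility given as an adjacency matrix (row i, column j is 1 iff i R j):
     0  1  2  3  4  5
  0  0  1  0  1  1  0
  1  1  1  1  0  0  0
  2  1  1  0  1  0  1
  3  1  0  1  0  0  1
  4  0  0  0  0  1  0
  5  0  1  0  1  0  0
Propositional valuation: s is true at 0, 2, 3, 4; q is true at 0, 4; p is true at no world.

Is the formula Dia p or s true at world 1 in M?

No

At 1: Dia p is false, s is false, so Dia p or s is false.
  At 1: Dia p requires p at some successor in {0, 1, 2}.
    At 0: p is false.
    At 1: p is false.
    At 2: p is false.
  So Dia p is false at 1.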